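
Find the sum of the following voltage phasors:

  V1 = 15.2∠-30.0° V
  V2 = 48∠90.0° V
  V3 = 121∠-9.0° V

Step 1 — Convert each phasor to rectangular form:
  V1 = 15.2·(cos(-30.0°) + j·sin(-30.0°)) = 13.16 - j7.6 V
  V2 = 48·(cos(90.0°) + j·sin(90.0°)) = 0 + j48 V
  V3 = 121·(cos(-9.0°) + j·sin(-9.0°)) = 119.5 - j18.93 V
Step 2 — Sum components: V_total = 132.7 + j21.47 V.
Step 3 — Convert to polar: |V_total| = 134.4 V, ∠V_total = 9.2°.

V_total = 134.4∠9.2° V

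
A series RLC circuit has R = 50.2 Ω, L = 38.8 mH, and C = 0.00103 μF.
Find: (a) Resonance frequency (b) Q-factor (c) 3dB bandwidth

Step 1 — Resonance: ω₀ = 1/√(LC) = 1/√(0.0388·1.03e-09) = 1.582e+05 rad/s.
Step 2 — f₀ = ω₀/(2π) = 2.518e+04 Hz.
Step 3 — Series Q: Q = ω₀L/R = 1.582e+05·0.0388/50.2 = 122.3.
Step 4 — Bandwidth: Δω = ω₀/Q = 1294 rad/s; BW = Δω/(2π) = 205.9 Hz.

(a) f₀ = 2.518e+04 Hz  (b) Q = 122.3  (c) BW = 205.9 Hz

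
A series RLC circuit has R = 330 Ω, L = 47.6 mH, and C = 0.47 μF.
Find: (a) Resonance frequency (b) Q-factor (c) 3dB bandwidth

Step 1 — Resonance condition Im(Z)=0 gives ω₀ = 1/√(LC).
Step 2 — ω₀ = 1/√(0.0476·4.7e-07) = 6686 rad/s.
Step 3 — f₀ = ω₀/(2π) = 1064 Hz.
Step 4 — Series Q: Q = ω₀L/R = 6686·0.0476/330 = 0.9644.
Step 5 — 3dB bandwidth: Δω = ω₀/Q = 6933 rad/s; BW = Δω/(2π) = 1103 Hz.

(a) f₀ = 1064 Hz  (b) Q = 0.9644  (c) BW = 1103 Hz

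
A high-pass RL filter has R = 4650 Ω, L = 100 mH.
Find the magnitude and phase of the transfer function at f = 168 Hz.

Step 1 — Angular frequency: ω = 2π·168 = 1056 rad/s.
Step 2 — Transfer function: H(jω) = jωL/(R + jωL).
Step 3 — Numerator jωL = j·105.6; denominator R + jωL = 4650 + j105.6.
Step 4 — H = 0.000515 + j0.02269.
Step 5 — Magnitude: |H| = 0.02269 (-32.9 dB); phase: φ = 88.7°.

|H| = 0.02269 (-32.9 dB), φ = 88.7°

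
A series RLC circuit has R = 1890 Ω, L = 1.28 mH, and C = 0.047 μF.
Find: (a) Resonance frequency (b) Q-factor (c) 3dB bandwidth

Step 1 — Resonance condition Im(Z)=0 gives ω₀ = 1/√(LC).
Step 2 — ω₀ = 1/√(0.00128·4.7e-08) = 1.289e+05 rad/s.
Step 3 — f₀ = ω₀/(2π) = 2.052e+04 Hz.
Step 4 — Series Q: Q = ω₀L/R = 1.289e+05·0.00128/1890 = 0.08732.
Step 5 — 3dB bandwidth: Δω = ω₀/Q = 1.477e+06 rad/s; BW = Δω/(2π) = 2.35e+05 Hz.

(a) f₀ = 2.052e+04 Hz  (b) Q = 0.08732  (c) BW = 2.35e+05 Hz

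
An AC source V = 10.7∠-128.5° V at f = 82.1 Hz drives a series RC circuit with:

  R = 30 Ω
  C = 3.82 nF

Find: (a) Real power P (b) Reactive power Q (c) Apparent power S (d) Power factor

Step 1 — Angular frequency: ω = 2π·f = 2π·82.1 = 515.8 rad/s.
Step 2 — Component impedances:
  R: Z = R = 30 Ω
  C: Z = 1/(jωC) = -j/(ω·C) = 0 - j5.075e+05 Ω
Step 3 — Series combination: Z_total = R + C = 30 - j5.075e+05 Ω = 5.075e+05∠-90.0° Ω.
Step 4 — Source phasor: V = 10.7∠-128.5° V = -6.661 - j8.374 V.
Step 5 — Current: I = V / Z = 1.65e-05 - j1.313e-05 A = 2.108e-05∠-38.5° A.
Step 6 — Complex power: S = V·I* = 1.334e-08 - j0.0002256 VA.
Step 7 — Real power: P = Re(S) = 1.334e-08 W.
Step 8 — Reactive power: Q = Im(S) = -0.0002256 VAR.
Step 9 — Apparent power: |S| = 0.0002256 VA.
Step 10 — Power factor: PF = P/|S| = 5.912e-05 (leading).

(a) P = 1.334e-08 W  (b) Q = -0.0002256 VAR  (c) S = 0.0002256 VA  (d) PF = 5.912e-05 (leading)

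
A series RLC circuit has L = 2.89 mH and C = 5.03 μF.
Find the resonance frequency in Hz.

Step 1 — Resonance condition Im(Z)=0 gives ω₀ = 1/√(LC).
Step 2 — ω₀ = 1/√(0.00289·5.03e-06) = 8294 rad/s.
Step 3 — f₀ = ω₀/(2π) = 1320 Hz.

f₀ = 1320 Hz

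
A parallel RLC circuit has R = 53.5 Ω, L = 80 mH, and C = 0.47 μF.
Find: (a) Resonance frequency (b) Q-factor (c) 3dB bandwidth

Step 1 — Resonance: ω₀ = 1/√(LC) = 1/√(0.08·4.7e-07) = 5157 rad/s.
Step 2 — f₀ = ω₀/(2π) = 820.8 Hz.
Step 3 — Parallel Q: Q = R/(ω₀L) = 53.5/(5157·0.08) = 0.1297.
Step 4 — Bandwidth: Δω = ω₀/Q = 3.977e+04 rad/s; BW = Δω/(2π) = 6329 Hz.

(a) f₀ = 820.8 Hz  (b) Q = 0.1297  (c) BW = 6329 Hz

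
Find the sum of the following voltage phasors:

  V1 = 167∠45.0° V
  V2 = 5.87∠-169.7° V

Step 1 — Convert each phasor to rectangular form:
  V1 = 167·(cos(45.0°) + j·sin(45.0°)) = 118.1 + j118.1 V
  V2 = 5.87·(cos(-169.7°) + j·sin(-169.7°)) = -5.775 - j1.05 V
Step 2 — Sum components: V_total = 112.3 + j117 V.
Step 3 — Convert to polar: |V_total| = 162.2 V, ∠V_total = 46.2°.

V_total = 162.2∠46.2° V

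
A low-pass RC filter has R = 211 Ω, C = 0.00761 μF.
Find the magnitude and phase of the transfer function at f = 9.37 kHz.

Step 1 — Angular frequency: ω = 2π·9370 = 5.887e+04 rad/s.
Step 2 — Transfer function: H(jω) = 1/(1 + jωRC).
Step 3 — Denominator: 1 + jωRC = 1 + j·5.887e+04·211·7.61e-09 = 1 + j0.09453.
Step 4 — H = 0.9911 - j0.0937.
Step 5 — Magnitude: |H| = 0.9956 (-0.0 dB); phase: φ = -5.4°.

|H| = 0.9956 (-0.0 dB), φ = -5.4°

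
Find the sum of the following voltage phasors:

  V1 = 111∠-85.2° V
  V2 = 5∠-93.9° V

Step 1 — Convert each phasor to rectangular form:
  V1 = 111·(cos(-85.2°) + j·sin(-85.2°)) = 9.288 - j110.6 V
  V2 = 5·(cos(-93.9°) + j·sin(-93.9°)) = -0.3401 - j4.988 V
Step 2 — Sum components: V_total = 8.948 - j115.6 V.
Step 3 — Convert to polar: |V_total| = 115.9 V, ∠V_total = -85.6°.

V_total = 115.9∠-85.6° V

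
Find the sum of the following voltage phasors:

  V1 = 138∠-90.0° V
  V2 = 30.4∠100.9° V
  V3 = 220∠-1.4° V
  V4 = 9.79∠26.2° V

Step 1 — Convert each phasor to rectangular form:
  V1 = 138·(cos(-90.0°) + j·sin(-90.0°)) = 0 - j138 V
  V2 = 30.4·(cos(100.9°) + j·sin(100.9°)) = -5.749 + j29.85 V
  V3 = 220·(cos(-1.4°) + j·sin(-1.4°)) = 219.9 - j5.375 V
  V4 = 9.79·(cos(26.2°) + j·sin(26.2°)) = 8.784 + j4.322 V
Step 2 — Sum components: V_total = 223 - j109.2 V.
Step 3 — Convert to polar: |V_total| = 248.3 V, ∠V_total = -26.1°.

V_total = 248.3∠-26.1° V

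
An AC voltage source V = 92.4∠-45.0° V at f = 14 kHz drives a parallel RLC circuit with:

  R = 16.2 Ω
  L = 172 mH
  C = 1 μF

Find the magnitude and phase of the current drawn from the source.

Step 1 — Angular frequency: ω = 2π·f = 2π·1.4e+04 = 8.796e+04 rad/s.
Step 2 — Component impedances:
  R: Z = R = 16.2 Ω
  L: Z = jωL = j·8.796e+04·0.172 = 0 + j1.513e+04 Ω
  C: Z = 1/(jωC) = -j/(ω·C) = 0 - j11.37 Ω
Step 3 — Parallel combination: 1/Z_total = 1/R + 1/L + 1/C; Z_total = 5.351 - j7.619 Ω = 9.31∠-54.9° Ω.
Step 4 — Source phasor: V = 92.4∠-45.0° V = 65.34 - j65.34 V.
Step 5 — Ohm's law: I = V / Z_total = (65.34 - j65.34) / (5.351 - j7.619) = 9.776 + j1.71 A.
Step 6 — Convert to polar: |I| = 9.925 A, ∠I = 9.9°.

I = 9.925∠9.9° A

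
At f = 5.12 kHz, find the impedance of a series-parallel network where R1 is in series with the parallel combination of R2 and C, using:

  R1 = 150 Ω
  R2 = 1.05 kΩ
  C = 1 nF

Step 1 — Angular frequency: ω = 2π·f = 2π·5120 = 3.217e+04 rad/s.
Step 2 — Component impedances:
  R1: Z = R = 150 Ω
  R2: Z = R = 1050 Ω
  C: Z = 1/(jωC) = -j/(ω·C) = 0 - j3.108e+04 Ω
Step 3 — Parallel branch: R2 || C = 1/(1/R2 + 1/C) = 1049 - j35.43 Ω.
Step 4 — Series with R1: Z_total = R1 + (R2 || C) = 1199 - j35.43 Ω = 1199∠-1.7° Ω.

Z = 1199 - j35.43 Ω = 1199∠-1.7° Ω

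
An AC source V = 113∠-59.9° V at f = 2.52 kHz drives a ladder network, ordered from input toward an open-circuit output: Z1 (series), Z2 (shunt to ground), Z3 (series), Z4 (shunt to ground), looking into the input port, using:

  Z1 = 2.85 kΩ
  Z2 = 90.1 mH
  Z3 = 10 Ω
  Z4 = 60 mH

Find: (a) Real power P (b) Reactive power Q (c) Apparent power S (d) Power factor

Step 1 — Angular frequency: ω = 2π·f = 2π·2520 = 1.583e+04 rad/s.
Step 2 — Component impedances:
  Z1: Z = R = 2850 Ω
  Z2: Z = jωL = j·1.583e+04·0.0901 = 0 + j1427 Ω
  Z3: Z = R = 10 Ω
  Z4: Z = jωL = j·1.583e+04·0.06 = 0 + j950 Ω
Step 3 — Ladder network (open output): work backward from the far end, alternating series and parallel combinations. Z_in = 2854 + j570.3 Ω = 2910∠11.3° Ω.
Step 4 — Source phasor: V = 113∠-59.9° V = 56.67 - j97.76 V.
Step 5 — Current: I = V / Z = 0.01251 - j0.03676 A = 0.03883∠-71.2° A.
Step 6 — Complex power: S = V·I* = 4.303 + j0.8599 VA.
Step 7 — Real power: P = Re(S) = 4.303 W.
Step 8 — Reactive power: Q = Im(S) = 0.8599 VAR.
Step 9 — Apparent power: |S| = 4.388 VA.
Step 10 — Power factor: PF = P/|S| = 0.9806 (lagging).

(a) P = 4.303 W  (b) Q = 0.8599 VAR  (c) S = 4.388 VA  (d) PF = 0.9806 (lagging)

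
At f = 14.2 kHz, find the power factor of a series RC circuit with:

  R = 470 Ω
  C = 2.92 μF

Step 1 — Angular frequency: ω = 2π·f = 2π·1.42e+04 = 8.922e+04 rad/s.
Step 2 — Component impedances:
  R: Z = R = 470 Ω
  C: Z = 1/(jωC) = -j/(ω·C) = 0 - j3.838 Ω
Step 3 — Series combination: Z_total = R + C = 470 - j3.838 Ω = 470∠-0.5° Ω.
Step 4 — Power factor: PF = cos(φ) = Re(Z)/|Z| = 470/470 = 1.
Step 5 — Type: Im(Z) = -3.838 ⇒ leading (phase φ = -0.5°).

PF = 1 (leading, φ = -0.5°)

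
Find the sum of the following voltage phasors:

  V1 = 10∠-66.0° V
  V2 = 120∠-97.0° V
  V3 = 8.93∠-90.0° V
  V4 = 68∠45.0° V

Step 1 — Convert each phasor to rectangular form:
  V1 = 10·(cos(-66.0°) + j·sin(-66.0°)) = 4.067 - j9.135 V
  V2 = 120·(cos(-97.0°) + j·sin(-97.0°)) = -14.62 - j119.1 V
  V3 = 8.93·(cos(-90.0°) + j·sin(-90.0°)) = 0 - j8.93 V
  V4 = 68·(cos(45.0°) + j·sin(45.0°)) = 48.08 + j48.08 V
Step 2 — Sum components: V_total = 37.53 - j89.09 V.
Step 3 — Convert to polar: |V_total| = 96.67 V, ∠V_total = -67.2°.

V_total = 96.67∠-67.2° V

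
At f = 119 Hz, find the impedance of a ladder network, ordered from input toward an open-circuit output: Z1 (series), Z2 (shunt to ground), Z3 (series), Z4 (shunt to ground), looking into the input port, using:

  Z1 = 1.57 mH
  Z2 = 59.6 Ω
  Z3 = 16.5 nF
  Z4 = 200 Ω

Step 1 — Angular frequency: ω = 2π·f = 2π·119 = 747.7 rad/s.
Step 2 — Component impedances:
  Z1: Z = jωL = j·747.7·0.00157 = 0 + j1.174 Ω
  Z2: Z = R = 59.6 Ω
  Z3: Z = 1/(jωC) = -j/(ω·C) = 0 - j8.106e+04 Ω
  Z4: Z = R = 200 Ω
Step 3 — Ladder network (open output): work backward from the far end, alternating series and parallel combinations. Z_in = 59.6 + j1.13 Ω = 59.61∠1.1° Ω.

Z = 59.6 + j1.13 Ω = 59.61∠1.1° Ω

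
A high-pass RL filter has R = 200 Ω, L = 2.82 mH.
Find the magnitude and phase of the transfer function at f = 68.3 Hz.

Step 1 — Angular frequency: ω = 2π·68.3 = 429.1 rad/s.
Step 2 — Transfer function: H(jω) = jωL/(R + jωL).
Step 3 — Numerator jωL = j·1.21; denominator R + jωL = 200 + j1.21.
Step 4 — H = 3.661e-05 + j0.006051.
Step 5 — Magnitude: |H| = 0.006051 (-44.4 dB); phase: φ = 89.7°.

|H| = 0.006051 (-44.4 dB), φ = 89.7°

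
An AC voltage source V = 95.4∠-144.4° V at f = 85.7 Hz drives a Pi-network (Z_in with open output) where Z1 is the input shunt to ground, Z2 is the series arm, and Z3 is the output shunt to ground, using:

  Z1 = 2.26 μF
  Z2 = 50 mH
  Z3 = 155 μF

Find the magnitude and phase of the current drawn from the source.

Step 1 — Angular frequency: ω = 2π·f = 2π·85.7 = 538.5 rad/s.
Step 2 — Component impedances:
  Z1: Z = 1/(jωC) = -j/(ω·C) = 0 - j821.7 Ω
  Z2: Z = jωL = j·538.5·0.05 = 0 + j26.92 Ω
  Z3: Z = 1/(jωC) = -j/(ω·C) = 0 - j11.98 Ω
Step 3 — With open output, the series arm Z2 and the output shunt Z3 appear in series to ground: Z2 + Z3 = 0 + j14.94 Ω.
Step 4 — Parallel with input shunt Z1: Z_in = Z1 || (Z2 + Z3) = 0 + j15.22 Ω = 15.22∠90.0° Ω.
Step 5 — Source phasor: V = 95.4∠-144.4° V = -77.57 - j55.53 V.
Step 6 — Ohm's law: I = V / Z_total = (-77.57 - j55.53) / (0 + j15.22) = -3.649 + j5.097 A.
Step 7 — Convert to polar: |I| = 6.269 A, ∠I = 125.6°.

I = 6.269∠125.6° A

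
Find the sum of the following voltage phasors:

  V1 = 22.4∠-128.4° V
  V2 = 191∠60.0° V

Step 1 — Convert each phasor to rectangular form:
  V1 = 22.4·(cos(-128.4°) + j·sin(-128.4°)) = -13.91 - j17.55 V
  V2 = 191·(cos(60.0°) + j·sin(60.0°)) = 95.5 + j165.4 V
Step 2 — Sum components: V_total = 81.59 + j147.9 V.
Step 3 — Convert to polar: |V_total| = 168.9 V, ∠V_total = 61.1°.

V_total = 168.9∠61.1° V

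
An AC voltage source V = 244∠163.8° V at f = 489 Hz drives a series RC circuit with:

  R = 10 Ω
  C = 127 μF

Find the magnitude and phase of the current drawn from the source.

Step 1 — Angular frequency: ω = 2π·f = 2π·489 = 3072 rad/s.
Step 2 — Component impedances:
  R: Z = R = 10 Ω
  C: Z = 1/(jωC) = -j/(ω·C) = 0 - j2.563 Ω
Step 3 — Series combination: Z_total = R + C = 10 - j2.563 Ω = 10.32∠-14.4° Ω.
Step 4 — Source phasor: V = 244∠163.8° V = -234.3 + j68.07 V.
Step 5 — Ohm's law: I = V / Z_total = (-234.3 + j68.07) / (10 - j2.563) = -23.62 + j0.7531 A.
Step 6 — Convert to polar: |I| = 23.64 A, ∠I = 178.2°.

I = 23.64∠178.2° A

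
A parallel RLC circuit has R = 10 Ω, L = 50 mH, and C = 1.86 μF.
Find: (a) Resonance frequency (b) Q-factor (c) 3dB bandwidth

Step 1 — Resonance: ω₀ = 1/√(LC) = 1/√(0.05·1.86e-06) = 3279 rad/s.
Step 2 — f₀ = ω₀/(2π) = 521.9 Hz.
Step 3 — Parallel Q: Q = R/(ω₀L) = 10/(3279·0.05) = 0.06099.
Step 4 — Bandwidth: Δω = ω₀/Q = 5.376e+04 rad/s; BW = Δω/(2π) = 8557 Hz.

(a) f₀ = 521.9 Hz  (b) Q = 0.06099  (c) BW = 8557 Hz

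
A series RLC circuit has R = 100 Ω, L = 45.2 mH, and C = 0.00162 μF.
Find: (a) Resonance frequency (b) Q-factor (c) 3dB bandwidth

Step 1 — Resonance condition Im(Z)=0 gives ω₀ = 1/√(LC).
Step 2 — ω₀ = 1/√(0.0452·1.62e-09) = 1.169e+05 rad/s.
Step 3 — f₀ = ω₀/(2π) = 1.86e+04 Hz.
Step 4 — Series Q: Q = ω₀L/R = 1.169e+05·0.0452/100 = 52.82.
Step 5 — 3dB bandwidth: Δω = ω₀/Q = 2212 rad/s; BW = Δω/(2π) = 352.1 Hz.

(a) f₀ = 1.86e+04 Hz  (b) Q = 52.82  (c) BW = 352.1 Hz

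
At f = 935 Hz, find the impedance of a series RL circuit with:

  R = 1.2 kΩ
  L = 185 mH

Step 1 — Angular frequency: ω = 2π·f = 2π·935 = 5875 rad/s.
Step 2 — Component impedances:
  R: Z = R = 1200 Ω
  L: Z = jωL = j·5875·0.185 = 0 + j1087 Ω
Step 3 — Series combination: Z_total = R + L = 1200 + j1087 Ω = 1619∠42.2° Ω.

Z = 1200 + j1087 Ω = 1619∠42.2° Ω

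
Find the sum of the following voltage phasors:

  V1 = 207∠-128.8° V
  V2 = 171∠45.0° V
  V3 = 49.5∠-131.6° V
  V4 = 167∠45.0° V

Step 1 — Convert each phasor to rectangular form:
  V1 = 207·(cos(-128.8°) + j·sin(-128.8°)) = -129.7 - j161.3 V
  V2 = 171·(cos(45.0°) + j·sin(45.0°)) = 120.9 + j120.9 V
  V3 = 49.5·(cos(-131.6°) + j·sin(-131.6°)) = -32.86 - j37.02 V
  V4 = 167·(cos(45.0°) + j·sin(45.0°)) = 118.1 + j118.1 V
Step 2 — Sum components: V_total = 76.43 + j40.66 V.
Step 3 — Convert to polar: |V_total| = 86.57 V, ∠V_total = 28.0°.

V_total = 86.57∠28.0° V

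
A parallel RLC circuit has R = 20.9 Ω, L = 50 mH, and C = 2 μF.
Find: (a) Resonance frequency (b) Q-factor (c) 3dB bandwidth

Step 1 — Resonance: ω₀ = 1/√(LC) = 1/√(0.05·2e-06) = 3162 rad/s.
Step 2 — f₀ = ω₀/(2π) = 503.3 Hz.
Step 3 — Parallel Q: Q = R/(ω₀L) = 20.9/(3162·0.05) = 0.1322.
Step 4 — Bandwidth: Δω = ω₀/Q = 2.392e+04 rad/s; BW = Δω/(2π) = 3808 Hz.

(a) f₀ = 503.3 Hz  (b) Q = 0.1322  (c) BW = 3808 Hz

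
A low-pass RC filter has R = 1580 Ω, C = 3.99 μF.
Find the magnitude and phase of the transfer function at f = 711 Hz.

Step 1 — Angular frequency: ω = 2π·711 = 4467 rad/s.
Step 2 — Transfer function: H(jω) = 1/(1 + jωRC).
Step 3 — Denominator: 1 + jωRC = 1 + j·4467·1580·3.99e-06 = 1 + j28.16.
Step 4 — H = 0.001259 - j0.03546.
Step 5 — Magnitude: |H| = 0.03549 (-29.0 dB); phase: φ = -88.0°.

|H| = 0.03549 (-29.0 dB), φ = -88.0°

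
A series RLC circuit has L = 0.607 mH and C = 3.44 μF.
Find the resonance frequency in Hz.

Step 1 — Resonance condition Im(Z)=0 gives ω₀ = 1/√(LC).
Step 2 — ω₀ = 1/√(0.000607·3.44e-06) = 2.188e+04 rad/s.
Step 3 — f₀ = ω₀/(2π) = 3483 Hz.

f₀ = 3483 Hz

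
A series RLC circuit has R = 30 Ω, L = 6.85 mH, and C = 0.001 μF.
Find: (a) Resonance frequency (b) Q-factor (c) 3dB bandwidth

Step 1 — Resonance condition Im(Z)=0 gives ω₀ = 1/√(LC).
Step 2 — ω₀ = 1/√(0.00685·1e-09) = 3.821e+05 rad/s.
Step 3 — f₀ = ω₀/(2π) = 6.081e+04 Hz.
Step 4 — Series Q: Q = ω₀L/R = 3.821e+05·0.00685/30 = 87.24.
Step 5 — 3dB bandwidth: Δω = ω₀/Q = 4380 rad/s; BW = Δω/(2π) = 697 Hz.

(a) f₀ = 6.081e+04 Hz  (b) Q = 87.24  (c) BW = 697 Hz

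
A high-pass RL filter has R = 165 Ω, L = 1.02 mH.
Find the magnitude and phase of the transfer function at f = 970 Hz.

Step 1 — Angular frequency: ω = 2π·970 = 6095 rad/s.
Step 2 — Transfer function: H(jω) = jωL/(R + jωL).
Step 3 — Numerator jωL = j·6.217; denominator R + jωL = 165 + j6.217.
Step 4 — H = 0.001417 + j0.03762.
Step 5 — Magnitude: |H| = 0.03765 (-28.5 dB); phase: φ = 87.8°.

|H| = 0.03765 (-28.5 dB), φ = 87.8°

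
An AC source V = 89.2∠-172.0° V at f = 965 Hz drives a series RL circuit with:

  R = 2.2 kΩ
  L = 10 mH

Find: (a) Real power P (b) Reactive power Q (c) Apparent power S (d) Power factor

Step 1 — Angular frequency: ω = 2π·f = 2π·965 = 6063 rad/s.
Step 2 — Component impedances:
  R: Z = R = 2200 Ω
  L: Z = jωL = j·6063·0.01 = 0 + j60.63 Ω
Step 3 — Series combination: Z_total = R + L = 2200 + j60.63 Ω = 2201∠1.6° Ω.
Step 4 — Source phasor: V = 89.2∠-172.0° V = -88.33 - j12.41 V.
Step 5 — Current: I = V / Z = -0.04028 - j0.004533 A = 0.04053∠-173.6° A.
Step 6 — Complex power: S = V·I* = 3.614 + j0.0996 VA.
Step 7 — Real power: P = Re(S) = 3.614 W.
Step 8 — Reactive power: Q = Im(S) = 0.0996 VAR.
Step 9 — Apparent power: |S| = 3.615 VA.
Step 10 — Power factor: PF = P/|S| = 0.9996 (lagging).

(a) P = 3.614 W  (b) Q = 0.0996 VAR  (c) S = 3.615 VA  (d) PF = 0.9996 (lagging)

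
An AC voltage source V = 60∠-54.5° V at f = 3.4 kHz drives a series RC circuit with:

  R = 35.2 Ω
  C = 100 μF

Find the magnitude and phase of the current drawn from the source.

Step 1 — Angular frequency: ω = 2π·f = 2π·3400 = 2.136e+04 rad/s.
Step 2 — Component impedances:
  R: Z = R = 35.2 Ω
  C: Z = 1/(jωC) = -j/(ω·C) = 0 - j0.4681 Ω
Step 3 — Series combination: Z_total = R + C = 35.2 - j0.4681 Ω = 35.2∠-0.8° Ω.
Step 4 — Source phasor: V = 60∠-54.5° V = 34.84 - j48.85 V.
Step 5 — Ohm's law: I = V / Z_total = (34.84 - j48.85) / (35.2 - j0.4681) = 1.008 - j1.374 A.
Step 6 — Convert to polar: |I| = 1.704 A, ∠I = -53.7°.

I = 1.704∠-53.7° A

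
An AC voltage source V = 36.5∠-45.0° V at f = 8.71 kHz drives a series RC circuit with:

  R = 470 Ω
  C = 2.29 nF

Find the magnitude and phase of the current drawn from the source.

Step 1 — Angular frequency: ω = 2π·f = 2π·8710 = 5.473e+04 rad/s.
Step 2 — Component impedances:
  R: Z = R = 470 Ω
  C: Z = 1/(jωC) = -j/(ω·C) = 0 - j7979 Ω
Step 3 — Series combination: Z_total = R + C = 470 - j7979 Ω = 7993∠-86.6° Ω.
Step 4 — Source phasor: V = 36.5∠-45.0° V = 25.81 - j25.81 V.
Step 5 — Ohm's law: I = V / Z_total = (25.81 - j25.81) / (470 - j7979) = 0.003413 + j0.003033 A.
Step 6 — Convert to polar: |I| = 0.004566 A, ∠I = 41.6°.

I = 0.004566∠41.6° A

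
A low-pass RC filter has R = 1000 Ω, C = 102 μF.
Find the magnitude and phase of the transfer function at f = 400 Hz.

Step 1 — Angular frequency: ω = 2π·400 = 2513 rad/s.
Step 2 — Transfer function: H(jω) = 1/(1 + jωRC).
Step 3 — Denominator: 1 + jωRC = 1 + j·2513·1000·0.000102 = 1 + j256.4.
Step 4 — H = 1.522e-05 - j0.003901.
Step 5 — Magnitude: |H| = 0.003901 (-48.2 dB); phase: φ = -89.8°.

|H| = 0.003901 (-48.2 dB), φ = -89.8°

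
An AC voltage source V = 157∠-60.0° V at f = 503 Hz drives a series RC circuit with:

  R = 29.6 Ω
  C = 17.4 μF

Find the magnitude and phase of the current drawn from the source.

Step 1 — Angular frequency: ω = 2π·f = 2π·503 = 3160 rad/s.
Step 2 — Component impedances:
  R: Z = R = 29.6 Ω
  C: Z = 1/(jωC) = -j/(ω·C) = 0 - j18.18 Ω
Step 3 — Series combination: Z_total = R + C = 29.6 - j18.18 Ω = 34.74∠-31.6° Ω.
Step 4 — Source phasor: V = 157∠-60.0° V = 78.5 - j136 V.
Step 5 — Ohm's law: I = V / Z_total = (78.5 - j136) / (29.6 - j18.18) = 3.974 - j2.152 A.
Step 6 — Convert to polar: |I| = 4.519 A, ∠I = -28.4°.

I = 4.519∠-28.4° A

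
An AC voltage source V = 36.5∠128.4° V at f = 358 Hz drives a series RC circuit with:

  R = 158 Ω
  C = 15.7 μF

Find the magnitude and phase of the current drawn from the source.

Step 1 — Angular frequency: ω = 2π·f = 2π·358 = 2249 rad/s.
Step 2 — Component impedances:
  R: Z = R = 158 Ω
  C: Z = 1/(jωC) = -j/(ω·C) = 0 - j28.32 Ω
Step 3 — Series combination: Z_total = R + C = 158 - j28.32 Ω = 160.5∠-10.2° Ω.
Step 4 — Source phasor: V = 36.5∠128.4° V = -22.67 + j28.6 V.
Step 5 — Ohm's law: I = V / Z_total = (-22.67 + j28.6) / (158 - j28.32) = -0.1705 + j0.1505 A.
Step 6 — Convert to polar: |I| = 0.2274 A, ∠I = 138.6°.

I = 0.2274∠138.6° A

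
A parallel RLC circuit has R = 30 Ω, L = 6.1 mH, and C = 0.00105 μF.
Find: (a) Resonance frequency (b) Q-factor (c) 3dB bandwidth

Step 1 — Resonance: ω₀ = 1/√(LC) = 1/√(0.0061·1.05e-09) = 3.951e+05 rad/s.
Step 2 — f₀ = ω₀/(2π) = 6.289e+04 Hz.
Step 3 — Parallel Q: Q = R/(ω₀L) = 30/(3.951e+05·0.0061) = 0.01245.
Step 4 — Bandwidth: Δω = ω₀/Q = 3.175e+07 rad/s; BW = Δω/(2π) = 5.053e+06 Hz.

(a) f₀ = 6.289e+04 Hz  (b) Q = 0.01245  (c) BW = 5.053e+06 Hz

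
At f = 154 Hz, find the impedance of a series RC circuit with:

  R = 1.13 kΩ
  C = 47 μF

Step 1 — Angular frequency: ω = 2π·f = 2π·154 = 967.6 rad/s.
Step 2 — Component impedances:
  R: Z = R = 1130 Ω
  C: Z = 1/(jωC) = -j/(ω·C) = 0 - j21.99 Ω
Step 3 — Series combination: Z_total = R + C = 1130 - j21.99 Ω = 1130∠-1.1° Ω.

Z = 1130 - j21.99 Ω = 1130∠-1.1° Ω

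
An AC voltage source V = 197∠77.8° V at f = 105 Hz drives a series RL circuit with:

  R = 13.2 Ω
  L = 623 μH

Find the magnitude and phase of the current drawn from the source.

Step 1 — Angular frequency: ω = 2π·f = 2π·105 = 659.7 rad/s.
Step 2 — Component impedances:
  R: Z = R = 13.2 Ω
  L: Z = jωL = j·659.7·0.000623 = 0 + j0.411 Ω
Step 3 — Series combination: Z_total = R + L = 13.2 + j0.411 Ω = 13.21∠1.8° Ω.
Step 4 — Source phasor: V = 197∠77.8° V = 41.63 + j192.6 V.
Step 5 — Ohm's law: I = V / Z_total = (41.63 + j192.6) / (13.2 + j0.411) = 3.605 + j14.47 A.
Step 6 — Convert to polar: |I| = 14.92 A, ∠I = 76.0°.

I = 14.92∠76.0° A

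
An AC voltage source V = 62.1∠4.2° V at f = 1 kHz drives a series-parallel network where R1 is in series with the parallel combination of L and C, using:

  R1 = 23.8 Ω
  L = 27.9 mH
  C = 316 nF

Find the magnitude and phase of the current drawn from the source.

Step 1 — Angular frequency: ω = 2π·f = 2π·1000 = 6283 rad/s.
Step 2 — Component impedances:
  R1: Z = R = 23.8 Ω
  L: Z = jωL = j·6283·0.0279 = 0 + j175.3 Ω
  C: Z = 1/(jωC) = -j/(ω·C) = 0 - j503.7 Ω
Step 3 — Parallel branch: L || C = 1/(1/L + 1/C) = 0 + j268.9 Ω.
Step 4 — Series with R1: Z_total = R1 + (L || C) = 23.8 + j268.9 Ω = 269.9∠84.9° Ω.
Step 5 — Source phasor: V = 62.1∠4.2° V = 61.93 + j4.548 V.
Step 6 — Ohm's law: I = V / Z_total = (61.93 + j4.548) / (23.8 + j268.9) = 0.03701 - j0.2271 A.
Step 7 — Convert to polar: |I| = 0.23 A, ∠I = -80.7°.

I = 0.23∠-80.7° A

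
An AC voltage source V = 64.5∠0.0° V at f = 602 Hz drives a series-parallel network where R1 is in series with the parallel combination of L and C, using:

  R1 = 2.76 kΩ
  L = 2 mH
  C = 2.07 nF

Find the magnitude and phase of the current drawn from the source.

Step 1 — Angular frequency: ω = 2π·f = 2π·602 = 3782 rad/s.
Step 2 — Component impedances:
  R1: Z = R = 2760 Ω
  L: Z = jωL = j·3782·0.002 = 0 + j7.565 Ω
  C: Z = 1/(jωC) = -j/(ω·C) = 0 - j1.277e+05 Ω
Step 3 — Parallel branch: L || C = 1/(1/L + 1/C) = 0 + j7.565 Ω.
Step 4 — Series with R1: Z_total = R1 + (L || C) = 2760 + j7.565 Ω = 2760∠0.2° Ω.
Step 5 — Source phasor: V = 64.5∠0.0° V = 64.5 V.
Step 6 — Ohm's law: I = V / Z_total = (64.5) / (2760 + j7.565) = 0.02337 - j6.406e-05 A.
Step 7 — Convert to polar: |I| = 0.02337 A, ∠I = -0.2°.

I = 0.02337∠-0.2° A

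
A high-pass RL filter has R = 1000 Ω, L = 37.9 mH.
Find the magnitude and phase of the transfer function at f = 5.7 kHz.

Step 1 — Angular frequency: ω = 2π·5700 = 3.581e+04 rad/s.
Step 2 — Transfer function: H(jω) = jωL/(R + jωL).
Step 3 — Numerator jωL = j·1357; denominator R + jωL = 1000 + j1357.
Step 4 — H = 0.6482 + j0.4775.
Step 5 — Magnitude: |H| = 0.8051 (-1.9 dB); phase: φ = 36.4°.

|H| = 0.8051 (-1.9 dB), φ = 36.4°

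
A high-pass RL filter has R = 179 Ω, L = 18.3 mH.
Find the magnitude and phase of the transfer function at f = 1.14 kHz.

Step 1 — Angular frequency: ω = 2π·1140 = 7163 rad/s.
Step 2 — Transfer function: H(jω) = jωL/(R + jωL).
Step 3 — Numerator jωL = j·131.1; denominator R + jωL = 179 + j131.1.
Step 4 — H = 0.3491 + j0.4767.
Step 5 — Magnitude: |H| = 0.5908 (-4.6 dB); phase: φ = 53.8°.

|H| = 0.5908 (-4.6 dB), φ = 53.8°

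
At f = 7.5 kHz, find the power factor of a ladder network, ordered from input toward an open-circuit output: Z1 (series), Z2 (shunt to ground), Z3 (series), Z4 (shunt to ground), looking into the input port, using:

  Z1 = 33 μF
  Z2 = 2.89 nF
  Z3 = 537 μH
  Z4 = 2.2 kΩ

Step 1 — Angular frequency: ω = 2π·f = 2π·7500 = 4.712e+04 rad/s.
Step 2 — Component impedances:
  Z1: Z = 1/(jωC) = -j/(ω·C) = 0 - j0.6431 Ω
  Z2: Z = 1/(jωC) = -j/(ω·C) = 0 - j7343 Ω
  Z3: Z = jωL = j·4.712e+04·0.000537 = 0 + j25.31 Ω
  Z4: Z = R = 2200 Ω
Step 3 — Ladder network (open output): work backward from the far end, alternating series and parallel combinations. Z_in = 2032 - j586.1 Ω = 2114∠-16.1° Ω.
Step 4 — Power factor: PF = cos(φ) = Re(Z)/|Z| = 2031.6/2114.4 = 0.9608.
Step 5 — Type: Im(Z) = -586.1 ⇒ leading (phase φ = -16.1°).

PF = 0.9608 (leading, φ = -16.1°)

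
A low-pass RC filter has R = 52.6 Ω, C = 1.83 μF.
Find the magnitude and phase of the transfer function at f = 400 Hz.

Step 1 — Angular frequency: ω = 2π·400 = 2513 rad/s.
Step 2 — Transfer function: H(jω) = 1/(1 + jωRC).
Step 3 — Denominator: 1 + jωRC = 1 + j·2513·52.6·1.83e-06 = 1 + j0.2419.
Step 4 — H = 0.9447 - j0.2285.
Step 5 — Magnitude: |H| = 0.972 (-0.2 dB); phase: φ = -13.6°.

|H| = 0.972 (-0.2 dB), φ = -13.6°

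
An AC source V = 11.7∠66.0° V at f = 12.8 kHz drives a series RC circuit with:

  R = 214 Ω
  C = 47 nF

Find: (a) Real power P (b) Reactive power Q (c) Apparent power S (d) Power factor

Step 1 — Angular frequency: ω = 2π·f = 2π·1.28e+04 = 8.042e+04 rad/s.
Step 2 — Component impedances:
  R: Z = R = 214 Ω
  C: Z = 1/(jωC) = -j/(ω·C) = 0 - j264.6 Ω
Step 3 — Series combination: Z_total = R + C = 214 - j264.6 Ω = 340.3∠-51.0° Ω.
Step 4 — Source phasor: V = 11.7∠66.0° V = 4.759 + j10.69 V.
Step 5 — Current: I = V / Z = -0.01563 + j0.03063 A = 0.03438∠117.0° A.
Step 6 — Complex power: S = V·I* = 0.253 - j0.3128 VA.
Step 7 — Real power: P = Re(S) = 0.253 W.
Step 8 — Reactive power: Q = Im(S) = -0.3128 VAR.
Step 9 — Apparent power: |S| = 0.4023 VA.
Step 10 — Power factor: PF = P/|S| = 0.6289 (leading).

(a) P = 0.253 W  (b) Q = -0.3128 VAR  (c) S = 0.4023 VA  (d) PF = 0.6289 (leading)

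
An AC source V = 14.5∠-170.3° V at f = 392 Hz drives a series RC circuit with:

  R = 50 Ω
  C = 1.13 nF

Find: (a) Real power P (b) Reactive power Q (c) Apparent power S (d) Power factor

Step 1 — Angular frequency: ω = 2π·f = 2π·392 = 2463 rad/s.
Step 2 — Component impedances:
  R: Z = R = 50 Ω
  C: Z = 1/(jωC) = -j/(ω·C) = 0 - j3.593e+05 Ω
Step 3 — Series combination: Z_total = R + C = 50 - j3.593e+05 Ω = 3.593e+05∠-90.0° Ω.
Step 4 — Source phasor: V = 14.5∠-170.3° V = -14.29 - j2.443 V.
Step 5 — Current: I = V / Z = 6.794e-06 - j3.978e-05 A = 4.036e-05∠-80.3° A.
Step 6 — Complex power: S = V·I* = 8.143e-08 - j0.0005852 VA.
Step 7 — Real power: P = Re(S) = 8.143e-08 W.
Step 8 — Reactive power: Q = Im(S) = -0.0005852 VAR.
Step 9 — Apparent power: |S| = 0.0005852 VA.
Step 10 — Power factor: PF = P/|S| = 0.0001392 (leading).

(a) P = 8.143e-08 W  (b) Q = -0.0005852 VAR  (c) S = 0.0005852 VA  (d) PF = 0.0001392 (leading)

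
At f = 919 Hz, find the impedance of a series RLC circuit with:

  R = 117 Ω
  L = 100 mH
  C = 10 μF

Step 1 — Angular frequency: ω = 2π·f = 2π·919 = 5774 rad/s.
Step 2 — Component impedances:
  R: Z = R = 117 Ω
  L: Z = jωL = j·5774·0.1 = 0 + j577.4 Ω
  C: Z = 1/(jωC) = -j/(ω·C) = 0 - j17.32 Ω
Step 3 — Series combination: Z_total = R + L + C = 117 + j560.1 Ω = 572.2∠78.2° Ω.

Z = 117 + j560.1 Ω = 572.2∠78.2° Ω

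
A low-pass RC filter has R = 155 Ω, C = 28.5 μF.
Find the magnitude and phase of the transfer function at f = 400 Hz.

Step 1 — Angular frequency: ω = 2π·400 = 2513 rad/s.
Step 2 — Transfer function: H(jω) = 1/(1 + jωRC).
Step 3 — Denominator: 1 + jωRC = 1 + j·2513·155·2.85e-05 = 1 + j11.1.
Step 4 — H = 0.008047 - j0.08935.
Step 5 — Magnitude: |H| = 0.08971 (-20.9 dB); phase: φ = -84.9°.

|H| = 0.08971 (-20.9 dB), φ = -84.9°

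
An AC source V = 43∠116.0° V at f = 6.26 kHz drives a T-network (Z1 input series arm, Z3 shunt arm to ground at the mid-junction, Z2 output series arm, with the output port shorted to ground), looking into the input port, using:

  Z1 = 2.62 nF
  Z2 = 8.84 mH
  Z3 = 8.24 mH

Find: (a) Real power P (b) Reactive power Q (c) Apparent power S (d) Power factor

Step 1 — Angular frequency: ω = 2π·f = 2π·6260 = 3.933e+04 rad/s.
Step 2 — Component impedances:
  Z1: Z = 1/(jωC) = -j/(ω·C) = 0 - j9704 Ω
  Z2: Z = jωL = j·3.933e+04·0.00884 = 0 + j347.7 Ω
  Z3: Z = jωL = j·3.933e+04·0.00824 = 0 + j324.1 Ω
Step 3 — With the output port shorted to ground, the output series arm Z2 runs from the junction to ground; the shunt arm Z3 also runs from the junction to ground. They appear in parallel: Z3 || Z2 = 0 + j167.7 Ω.
Step 4 — Series with input arm Z1: Z_in = Z1 + (Z3 || Z2) = 0 - j9536 Ω = 9536∠-90.0° Ω.
Step 5 — Source phasor: V = 43∠116.0° V = -18.85 + j38.65 V.
Step 6 — Current: I = V / Z = -0.004053 - j0.001977 A = 0.004509∠-154.0° A.
Step 7 — Complex power: S = V·I* = 0 - j0.1939 VA.
Step 8 — Real power: P = Re(S) = 0 W.
Step 9 — Reactive power: Q = Im(S) = -0.1939 VAR.
Step 10 — Apparent power: |S| = 0.1939 VA.
Step 11 — Power factor: PF = P/|S| = 0 (leading).

(a) P = 0 W  (b) Q = -0.1939 VAR  (c) S = 0.1939 VA  (d) PF = 0 (leading)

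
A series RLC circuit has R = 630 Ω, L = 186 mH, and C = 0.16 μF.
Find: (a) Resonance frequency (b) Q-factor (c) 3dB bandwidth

Step 1 — Resonance: ω₀ = 1/√(LC) = 1/√(0.186·1.6e-07) = 5797 rad/s.
Step 2 — f₀ = ω₀/(2π) = 922.6 Hz.
Step 3 — Series Q: Q = ω₀L/R = 5797·0.186/630 = 1.711.
Step 4 — Bandwidth: Δω = ω₀/Q = 3387 rad/s; BW = Δω/(2π) = 539.1 Hz.

(a) f₀ = 922.6 Hz  (b) Q = 1.711  (c) BW = 539.1 Hz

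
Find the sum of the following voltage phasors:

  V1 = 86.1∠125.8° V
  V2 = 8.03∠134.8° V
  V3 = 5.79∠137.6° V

Step 1 — Convert each phasor to rectangular form:
  V1 = 86.1·(cos(125.8°) + j·sin(125.8°)) = -50.36 + j69.83 V
  V2 = 8.03·(cos(134.8°) + j·sin(134.8°)) = -5.658 + j5.698 V
  V3 = 5.79·(cos(137.6°) + j·sin(137.6°)) = -4.276 + j3.904 V
Step 2 — Sum components: V_total = -60.3 + j79.43 V.
Step 3 — Convert to polar: |V_total| = 99.73 V, ∠V_total = 127.2°.

V_total = 99.73∠127.2° V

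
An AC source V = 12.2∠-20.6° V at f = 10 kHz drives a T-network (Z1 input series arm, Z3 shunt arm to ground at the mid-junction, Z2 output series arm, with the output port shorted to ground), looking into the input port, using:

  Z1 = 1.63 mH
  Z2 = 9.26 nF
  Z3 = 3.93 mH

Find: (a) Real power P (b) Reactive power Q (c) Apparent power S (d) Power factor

Step 1 — Angular frequency: ω = 2π·f = 2π·1e+04 = 6.283e+04 rad/s.
Step 2 — Component impedances:
  Z1: Z = jωL = j·6.283e+04·0.00163 = 0 + j102.4 Ω
  Z2: Z = 1/(jωC) = -j/(ω·C) = 0 - j1719 Ω
  Z3: Z = jωL = j·6.283e+04·0.00393 = 0 + j246.9 Ω
Step 3 — With the output port shorted to ground, the output series arm Z2 runs from the junction to ground; the shunt arm Z3 also runs from the junction to ground. They appear in parallel: Z3 || Z2 = 0 + j288.4 Ω.
Step 4 — Series with input arm Z1: Z_in = Z1 + (Z3 || Z2) = 0 + j390.8 Ω = 390.8∠90.0° Ω.
Step 5 — Source phasor: V = 12.2∠-20.6° V = 11.42 - j4.292 V.
Step 6 — Current: I = V / Z = -0.01098 - j0.02922 A = 0.03122∠-110.6° A.
Step 7 — Complex power: S = V·I* = 0 + j0.3809 VA.
Step 8 — Real power: P = Re(S) = 0 W.
Step 9 — Reactive power: Q = Im(S) = 0.3809 VAR.
Step 10 — Apparent power: |S| = 0.3809 VA.
Step 11 — Power factor: PF = P/|S| = 0 (lagging).

(a) P = 0 W  (b) Q = 0.3809 VAR  (c) S = 0.3809 VA  (d) PF = 0 (lagging)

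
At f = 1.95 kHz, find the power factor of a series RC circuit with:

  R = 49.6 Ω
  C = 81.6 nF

Step 1 — Angular frequency: ω = 2π·f = 2π·1950 = 1.225e+04 rad/s.
Step 2 — Component impedances:
  R: Z = R = 49.6 Ω
  C: Z = 1/(jωC) = -j/(ω·C) = 0 - j1000 Ω
Step 3 — Series combination: Z_total = R + C = 49.6 - j1000 Ω = 1001∠-87.2° Ω.
Step 4 — Power factor: PF = cos(φ) = Re(Z)/|Z| = 49.6/1001.4 = 0.04953.
Step 5 — Type: Im(Z) = -1000 ⇒ leading (phase φ = -87.2°).

PF = 0.04953 (leading, φ = -87.2°)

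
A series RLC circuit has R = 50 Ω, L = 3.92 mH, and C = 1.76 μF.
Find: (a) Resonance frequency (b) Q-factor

Step 1 — Resonance condition Im(Z)=0 gives ω₀ = 1/√(LC).
Step 2 — ω₀ = 1/√(0.00392·1.76e-06) = 1.204e+04 rad/s.
Step 3 — f₀ = ω₀/(2π) = 1916 Hz.
Step 4 — Series Q: Q = ω₀L/R = 1.204e+04·0.00392/50 = 0.9439.

(a) f₀ = 1916 Hz  (b) Q = 0.9439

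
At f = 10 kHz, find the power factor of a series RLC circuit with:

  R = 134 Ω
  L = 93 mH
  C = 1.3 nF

Step 1 — Angular frequency: ω = 2π·f = 2π·1e+04 = 6.283e+04 rad/s.
Step 2 — Component impedances:
  R: Z = R = 134 Ω
  L: Z = jωL = j·6.283e+04·0.093 = 0 + j5843 Ω
  C: Z = 1/(jωC) = -j/(ω·C) = 0 - j1.224e+04 Ω
Step 3 — Series combination: Z_total = R + L + C = 134 - j6399 Ω = 6401∠-88.8° Ω.
Step 4 — Power factor: PF = cos(φ) = Re(Z)/|Z| = 134/6400.7 = 0.02094.
Step 5 — Type: Im(Z) = -6399 ⇒ leading (phase φ = -88.8°).

PF = 0.02094 (leading, φ = -88.8°)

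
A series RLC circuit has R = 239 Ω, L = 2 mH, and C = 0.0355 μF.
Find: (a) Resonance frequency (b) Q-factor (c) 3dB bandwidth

Step 1 — Resonance condition Im(Z)=0 gives ω₀ = 1/√(LC).
Step 2 — ω₀ = 1/√(0.002·3.55e-08) = 1.187e+05 rad/s.
Step 3 — f₀ = ω₀/(2π) = 1.889e+04 Hz.
Step 4 — Series Q: Q = ω₀L/R = 1.187e+05·0.002/239 = 0.9931.
Step 5 — 3dB bandwidth: Δω = ω₀/Q = 1.195e+05 rad/s; BW = Δω/(2π) = 1.902e+04 Hz.

(a) f₀ = 1.889e+04 Hz  (b) Q = 0.9931  (c) BW = 1.902e+04 Hz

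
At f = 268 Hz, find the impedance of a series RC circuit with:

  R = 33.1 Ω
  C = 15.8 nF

Step 1 — Angular frequency: ω = 2π·f = 2π·268 = 1684 rad/s.
Step 2 — Component impedances:
  R: Z = R = 33.1 Ω
  C: Z = 1/(jωC) = -j/(ω·C) = 0 - j3.759e+04 Ω
Step 3 — Series combination: Z_total = R + C = 33.1 - j3.759e+04 Ω = 3.759e+04∠-89.9° Ω.

Z = 33.1 - j3.759e+04 Ω = 3.759e+04∠-89.9° Ω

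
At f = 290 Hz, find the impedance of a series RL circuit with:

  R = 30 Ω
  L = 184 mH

Step 1 — Angular frequency: ω = 2π·f = 2π·290 = 1822 rad/s.
Step 2 — Component impedances:
  R: Z = R = 30 Ω
  L: Z = jωL = j·1822·0.184 = 0 + j335.3 Ω
Step 3 — Series combination: Z_total = R + L = 30 + j335.3 Ω = 336.6∠84.9° Ω.

Z = 30 + j335.3 Ω = 336.6∠84.9° Ω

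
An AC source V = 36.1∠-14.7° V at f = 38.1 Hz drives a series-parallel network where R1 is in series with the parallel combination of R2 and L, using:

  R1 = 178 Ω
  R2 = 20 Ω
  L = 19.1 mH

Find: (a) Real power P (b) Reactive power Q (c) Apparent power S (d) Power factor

Step 1 — Angular frequency: ω = 2π·f = 2π·38.1 = 239.4 rad/s.
Step 2 — Component impedances:
  R1: Z = R = 178 Ω
  R2: Z = R = 20 Ω
  L: Z = jωL = j·239.4·0.0191 = 0 + j4.572 Ω
Step 3 — Parallel branch: R2 || L = 1/(1/R2 + 1/L) = 0.9934 + j4.345 Ω.
Step 4 — Series with R1: Z_total = R1 + (R2 || L) = 179 + j4.345 Ω = 179∠1.4° Ω.
Step 5 — Source phasor: V = 36.1∠-14.7° V = 34.92 - j9.161 V.
Step 6 — Current: I = V / Z = 0.1937 - j0.05588 A = 0.2016∠-16.1° A.
Step 7 — Complex power: S = V·I* = 7.276 + j0.1766 VA.
Step 8 — Real power: P = Re(S) = 7.276 W.
Step 9 — Reactive power: Q = Im(S) = 0.1766 VAR.
Step 10 — Apparent power: |S| = 7.279 VA.
Step 11 — Power factor: PF = P/|S| = 0.9997 (lagging).

(a) P = 7.276 W  (b) Q = 0.1766 VAR  (c) S = 7.279 VA  (d) PF = 0.9997 (lagging)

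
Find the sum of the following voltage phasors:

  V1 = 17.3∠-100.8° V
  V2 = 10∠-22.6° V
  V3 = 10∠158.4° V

Step 1 — Convert each phasor to rectangular form:
  V1 = 17.3·(cos(-100.8°) + j·sin(-100.8°)) = -3.242 - j16.99 V
  V2 = 10·(cos(-22.6°) + j·sin(-22.6°)) = 9.232 - j3.843 V
  V3 = 10·(cos(158.4°) + j·sin(158.4°)) = -9.298 + j3.681 V
Step 2 — Sum components: V_total = -3.307 - j17.16 V.
Step 3 — Convert to polar: |V_total| = 17.47 V, ∠V_total = -100.9°.

V_total = 17.47∠-100.9° V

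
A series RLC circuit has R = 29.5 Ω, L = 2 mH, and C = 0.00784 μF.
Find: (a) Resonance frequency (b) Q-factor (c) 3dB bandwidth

Step 1 — Resonance condition Im(Z)=0 gives ω₀ = 1/√(LC).
Step 2 — ω₀ = 1/√(0.002·7.84e-09) = 2.525e+05 rad/s.
Step 3 — f₀ = ω₀/(2π) = 4.019e+04 Hz.
Step 4 — Series Q: Q = ω₀L/R = 2.525e+05·0.002/29.5 = 17.12.
Step 5 — 3dB bandwidth: Δω = ω₀/Q = 1.475e+04 rad/s; BW = Δω/(2π) = 2348 Hz.

(a) f₀ = 4.019e+04 Hz  (b) Q = 17.12  (c) BW = 2348 Hz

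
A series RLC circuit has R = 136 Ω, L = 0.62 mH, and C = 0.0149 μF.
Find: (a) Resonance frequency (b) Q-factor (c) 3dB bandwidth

Step 1 — Resonance condition Im(Z)=0 gives ω₀ = 1/√(LC).
Step 2 — ω₀ = 1/√(0.00062·1.49e-08) = 3.29e+05 rad/s.
Step 3 — f₀ = ω₀/(2π) = 5.236e+04 Hz.
Step 4 — Series Q: Q = ω₀L/R = 3.29e+05·0.00062/136 = 1.5.
Step 5 — 3dB bandwidth: Δω = ω₀/Q = 2.194e+05 rad/s; BW = Δω/(2π) = 3.491e+04 Hz.

(a) f₀ = 5.236e+04 Hz  (b) Q = 1.5  (c) BW = 3.491e+04 Hz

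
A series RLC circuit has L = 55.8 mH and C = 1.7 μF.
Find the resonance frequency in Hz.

Step 1 — Resonance condition Im(Z)=0 gives ω₀ = 1/√(LC).
Step 2 — ω₀ = 1/√(0.0558·1.7e-06) = 3247 rad/s.
Step 3 — f₀ = ω₀/(2π) = 516.7 Hz.

f₀ = 516.7 Hz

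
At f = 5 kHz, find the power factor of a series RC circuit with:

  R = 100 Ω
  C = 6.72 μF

Step 1 — Angular frequency: ω = 2π·f = 2π·5000 = 3.142e+04 rad/s.
Step 2 — Component impedances:
  R: Z = R = 100 Ω
  C: Z = 1/(jωC) = -j/(ω·C) = 0 - j4.737 Ω
Step 3 — Series combination: Z_total = R + C = 100 - j4.737 Ω = 100.1∠-2.7° Ω.
Step 4 — Power factor: PF = cos(φ) = Re(Z)/|Z| = 100/100.11 = 0.9989.
Step 5 — Type: Im(Z) = -4.737 ⇒ leading (phase φ = -2.7°).

PF = 0.9989 (leading, φ = -2.7°)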